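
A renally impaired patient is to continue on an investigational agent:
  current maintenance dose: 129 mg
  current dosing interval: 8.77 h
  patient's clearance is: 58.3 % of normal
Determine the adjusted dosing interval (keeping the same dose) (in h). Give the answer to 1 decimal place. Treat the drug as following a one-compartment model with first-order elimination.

15.0 h

To keep the same average steady-state level, dosing rate must scale with clearance.
CL ratio = 58.3 / 100 = 0.5830
New interval (same dose) = 8.77 / 0.5830 = 15.04 h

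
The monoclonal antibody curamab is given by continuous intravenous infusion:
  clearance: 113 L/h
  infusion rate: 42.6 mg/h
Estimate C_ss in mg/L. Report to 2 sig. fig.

0.38 mg/L

At steady state Css = R₀ / CL = 42.6 / 113.0 = 0.3770 mg/L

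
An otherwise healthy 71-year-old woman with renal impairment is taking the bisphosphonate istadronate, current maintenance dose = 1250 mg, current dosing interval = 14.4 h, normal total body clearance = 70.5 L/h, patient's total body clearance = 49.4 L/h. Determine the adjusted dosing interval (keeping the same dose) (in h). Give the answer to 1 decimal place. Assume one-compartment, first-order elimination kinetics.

20.6 h

To keep the same average steady-state level, dosing rate must scale with clearance.
CL ratio = 49.4 / 70.5 = 0.7007
New interval (same dose) = 14.4 / 0.7007 = 20.55 h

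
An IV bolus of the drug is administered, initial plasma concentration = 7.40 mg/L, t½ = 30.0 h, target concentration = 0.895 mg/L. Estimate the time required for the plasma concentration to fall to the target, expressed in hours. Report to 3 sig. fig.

91.4 h

k = ln2 / t½ = 0.693147 / 30.0 = 0.02310 h⁻¹
t = ln(C₀ / C) / k = ln(7.400 / 0.895) / 0.02310
  = ln(8.268) / 0.02310 = 2.112 / 0.02310 = 91.43 h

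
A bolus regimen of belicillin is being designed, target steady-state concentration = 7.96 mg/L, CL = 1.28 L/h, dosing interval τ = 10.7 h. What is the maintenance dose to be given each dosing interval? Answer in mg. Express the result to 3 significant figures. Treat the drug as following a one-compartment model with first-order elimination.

At steady state, Dose/τ = Css × CL.
Dose = Css × CL × τ = 7.96 × 1.280 × 10.7 = 109.0 mg

109 mg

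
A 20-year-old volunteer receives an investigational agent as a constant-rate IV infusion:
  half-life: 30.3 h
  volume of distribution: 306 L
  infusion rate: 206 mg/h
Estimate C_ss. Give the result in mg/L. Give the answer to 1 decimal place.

k = ln2 / t½ = 0.693147 / 30.3 = 0.02288 h⁻¹
CL = k × Vd = 0.02288 × 306 = 7.001 L/h
At steady state Css = R₀ / CL = 206 / 7.001 = 29.42 mg/L

29.4 mg/L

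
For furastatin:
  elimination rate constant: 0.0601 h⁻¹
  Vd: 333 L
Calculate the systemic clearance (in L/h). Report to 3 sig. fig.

CL = k × Vd = 0.0601 × 333 = 20.01 L/h

20.0 L/h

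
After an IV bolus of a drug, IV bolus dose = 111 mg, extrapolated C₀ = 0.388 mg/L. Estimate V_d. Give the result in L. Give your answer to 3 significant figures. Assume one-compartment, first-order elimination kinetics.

Vd = Dose / C₀ = 111.0 / 0.388 = 286.1 L

286 L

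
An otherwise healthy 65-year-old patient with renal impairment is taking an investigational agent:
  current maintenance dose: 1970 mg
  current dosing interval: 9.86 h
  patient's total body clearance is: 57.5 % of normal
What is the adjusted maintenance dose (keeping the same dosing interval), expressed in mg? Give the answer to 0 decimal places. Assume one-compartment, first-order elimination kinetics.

1133 mg

To keep the same average steady-state level, dosing rate must scale with clearance.
CL ratio = 57.5 / 100 = 0.5750
New dose (same interval) = 1970 × 0.5750 = 1133 mg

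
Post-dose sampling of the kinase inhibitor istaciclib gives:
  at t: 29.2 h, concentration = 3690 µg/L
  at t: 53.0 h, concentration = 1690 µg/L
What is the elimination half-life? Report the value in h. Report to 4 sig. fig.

21.13 h

k = ln(C₁/C₂) / (t₂ − t₁) = ln(3690/1690) / (53.0 − 29.2)
  = 0.7809 / 23.80 = 0.03281 h⁻¹
t½ = ln2 / k = 0.693147 / 0.03281 = 21.13 h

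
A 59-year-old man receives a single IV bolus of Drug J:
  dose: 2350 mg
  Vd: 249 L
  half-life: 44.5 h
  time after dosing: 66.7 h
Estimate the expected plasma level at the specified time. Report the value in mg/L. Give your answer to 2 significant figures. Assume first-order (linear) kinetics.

3.3 mg/L

C₀ = Dose / Vd = 2350 / 249 = 9.438 mg/L
k = ln2 / t½ = 0.693147 / 44.5 = 0.01558 h⁻¹
C = C₀ · e^(−k·t) = 9.438 × e^(−0.01558 × 66.7)
  = 9.438 × 0.3537 = 3.338 mg/L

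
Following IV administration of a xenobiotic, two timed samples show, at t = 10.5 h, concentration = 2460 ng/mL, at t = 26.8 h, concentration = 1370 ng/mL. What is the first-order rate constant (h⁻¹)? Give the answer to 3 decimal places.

0.036 h⁻¹

k = ln(C₁/C₂) / (t₂ − t₁) = ln(2460/1370) / (26.8 − 10.5)
  = 0.5854 / 16.30 = 0.03591 h⁻¹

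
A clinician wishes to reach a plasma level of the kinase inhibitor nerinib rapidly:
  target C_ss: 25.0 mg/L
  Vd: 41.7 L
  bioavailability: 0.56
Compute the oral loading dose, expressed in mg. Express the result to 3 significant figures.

1860 mg

LD = Css × Vd / F = 25.0 × 41.7 / 0.56 = 1862 mg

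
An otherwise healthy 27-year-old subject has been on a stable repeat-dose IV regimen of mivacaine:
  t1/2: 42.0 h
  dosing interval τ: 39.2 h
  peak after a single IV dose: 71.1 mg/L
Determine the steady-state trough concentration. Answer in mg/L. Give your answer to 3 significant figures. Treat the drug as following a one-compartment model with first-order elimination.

k = ln2 / t½ = 0.693147 / 42.0 = 0.01650 h⁻¹
e^(−kτ) = e^(−0.01650 × 39.2) = 0.5237
Accumulation ratio R = 1 / (1 − e^(−kτ)) = 1 / (1 − 0.5237) = 2.100
Steady-state trough = C₀ × R × e^(−kτ) = 71.1 × 2.100 × 0.5237 = 78.19 mg/L

78.2 mg/L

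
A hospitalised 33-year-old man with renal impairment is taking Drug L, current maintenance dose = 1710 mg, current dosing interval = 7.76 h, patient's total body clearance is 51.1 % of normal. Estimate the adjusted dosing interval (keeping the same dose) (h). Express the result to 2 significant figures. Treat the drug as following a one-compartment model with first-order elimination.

To keep the same average steady-state level, dosing rate must scale with clearance.
CL ratio = 51.1 / 100 = 0.5110
New interval (same dose) = 7.76 / 0.5110 = 15.19 h

15 h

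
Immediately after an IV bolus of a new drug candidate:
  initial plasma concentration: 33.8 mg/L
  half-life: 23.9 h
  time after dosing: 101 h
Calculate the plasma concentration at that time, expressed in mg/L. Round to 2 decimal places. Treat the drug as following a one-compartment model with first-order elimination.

1.81 mg/L

k = ln2 / t½ = 0.693147 / 23.9 = 0.02900 h⁻¹
C = C₀ · e^(−k·t) = 33.80 × e^(−0.02900 × 101)
  = 33.80 × 0.05345 = 1.807 mg/L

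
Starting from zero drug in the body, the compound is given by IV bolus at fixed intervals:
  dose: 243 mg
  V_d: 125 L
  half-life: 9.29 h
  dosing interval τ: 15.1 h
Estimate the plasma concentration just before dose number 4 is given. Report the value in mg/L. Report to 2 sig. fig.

0.90 mg/L

C₀ per dose = Dose / Vd = 243 / 125 = 1.944 mg/L
k = ln2 / t½ = 0.693147 / 9.29 = 0.07461 h⁻¹
Fraction remaining after one interval: r = e^(−kτ) = e^(−0.07461 × 15.1) = 0.3241
Before dose 4, 3 doses have been given (aged 1τ, 2τ, 3τ).
C_trough = C₀ × (r + r² + … + r^3) = C₀ × r(1−r^3)/(1−r)
        = 1.944 × 0.3241 × (1 − 0.03404) / (1 − 0.3241) = 0.9004 mg/L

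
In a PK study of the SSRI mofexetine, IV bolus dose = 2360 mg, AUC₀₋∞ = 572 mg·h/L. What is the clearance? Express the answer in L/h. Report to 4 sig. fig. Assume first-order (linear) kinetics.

4.126 L/h

CL = Dose / AUC = 2360 / 572 = 4.126 L/h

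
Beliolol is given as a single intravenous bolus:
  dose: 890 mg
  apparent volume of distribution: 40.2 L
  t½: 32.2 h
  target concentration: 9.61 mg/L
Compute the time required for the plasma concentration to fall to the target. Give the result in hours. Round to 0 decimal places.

39 h

C₀ = Dose / Vd = 890.0 / 40.2 = 22.14 mg/L
k = ln2 / t½ = 0.693147 / 32.2 = 0.02153 h⁻¹
t = ln(C₀ / C) / k = ln(22.14 / 9.61) / 0.02153
  = ln(2.304) / 0.02153 = 0.8346 / 0.02153 = 38.76 h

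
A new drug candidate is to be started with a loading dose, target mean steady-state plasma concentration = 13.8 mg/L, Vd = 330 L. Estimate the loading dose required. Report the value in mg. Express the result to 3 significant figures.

LD = Css × Vd = 13.8 × 330 = 4554 mg

4550 mg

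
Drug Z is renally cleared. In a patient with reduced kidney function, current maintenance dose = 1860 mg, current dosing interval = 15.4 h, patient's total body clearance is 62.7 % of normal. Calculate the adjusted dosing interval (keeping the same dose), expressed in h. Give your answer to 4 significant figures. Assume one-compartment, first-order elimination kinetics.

24.56 h

To keep the same average steady-state level, dosing rate must scale with clearance.
CL ratio = 62.7 / 100 = 0.6270
New interval (same dose) = 15.4 / 0.6270 = 24.56 h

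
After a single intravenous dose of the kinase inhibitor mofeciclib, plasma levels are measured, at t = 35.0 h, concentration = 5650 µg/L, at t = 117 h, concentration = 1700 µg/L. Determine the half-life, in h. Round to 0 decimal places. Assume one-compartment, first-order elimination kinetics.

47 h

k = ln(C₁/C₂) / (t₂ − t₁) = ln(5650/1700) / (117 − 35.0)
  = 1.201 / 82.00 = 0.01465 h⁻¹
t½ = ln2 / k = 0.693147 / 0.01465 = 47.31 h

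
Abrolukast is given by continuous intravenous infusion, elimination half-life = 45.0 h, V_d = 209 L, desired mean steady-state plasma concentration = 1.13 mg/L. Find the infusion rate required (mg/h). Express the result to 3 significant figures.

3.64 mg/h

k = ln2 / t½ = 0.693147 / 45.0 = 0.01540 h⁻¹
CL = k × Vd = 0.01540 × 209 = 3.219 L/h
At steady state, infusion rate R₀ = Css × CL = 1.13 × 3.219 = 3.637 mg/h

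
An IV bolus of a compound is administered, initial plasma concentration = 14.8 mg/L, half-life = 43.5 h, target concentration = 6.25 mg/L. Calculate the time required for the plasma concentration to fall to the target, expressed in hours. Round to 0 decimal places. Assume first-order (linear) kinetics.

54 h

k = ln2 / t½ = 0.693147 / 43.5 = 0.01593 h⁻¹
t = ln(C₀ / C) / k = ln(14.80 / 6.25) / 0.01593
  = ln(2.368) / 0.01593 = 0.8620 / 0.01593 = 54.11 h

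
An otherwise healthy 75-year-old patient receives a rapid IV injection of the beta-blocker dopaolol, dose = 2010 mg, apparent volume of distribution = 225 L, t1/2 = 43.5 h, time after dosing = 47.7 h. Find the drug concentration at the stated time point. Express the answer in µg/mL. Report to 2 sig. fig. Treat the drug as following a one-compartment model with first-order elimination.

C₀ = Dose / Vd = 2010 / 225 = 8.933 mg/L
k = ln2 / t½ = 0.693147 / 43.5 = 0.01593 h⁻¹
C = C₀ · e^(−k·t) = 8.933 × e^(−0.01593 × 47.7)
  = 8.933 × 0.4677 = 4.178 mg/L
(4.178 mg/L = 4.178 µg/mL)

4.2 µg/mL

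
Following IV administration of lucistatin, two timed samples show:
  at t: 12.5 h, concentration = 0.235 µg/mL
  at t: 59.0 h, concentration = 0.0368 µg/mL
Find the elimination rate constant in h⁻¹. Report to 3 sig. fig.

k = ln(C₁/C₂) / (t₂ − t₁) = ln(0.235/0.0368) / (59.0 − 12.5)
  = 1.854 / 46.50 = 0.03987 h⁻¹

0.0399 h⁻¹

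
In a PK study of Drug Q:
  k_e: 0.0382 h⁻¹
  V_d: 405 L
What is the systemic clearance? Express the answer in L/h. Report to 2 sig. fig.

15 L/h

CL = k × Vd = 0.0382 × 405 = 15.47 L/h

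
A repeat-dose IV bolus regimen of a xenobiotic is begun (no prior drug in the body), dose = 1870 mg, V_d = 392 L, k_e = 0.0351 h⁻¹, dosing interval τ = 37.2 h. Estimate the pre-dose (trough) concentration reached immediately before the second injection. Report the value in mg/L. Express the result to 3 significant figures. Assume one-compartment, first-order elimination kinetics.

1.29 mg/L

C₀ per dose = Dose / Vd = 1870 / 392 = 4.770 mg/L
Fraction remaining after one interval: r = e^(−kτ) = e^(−0.03510 × 37.2) = 0.2710
Before dose 2, 1 dose has been given (aged 1τ).
C_trough = C₀ × r = 4.770 × 0.2710 = 1.293 mg/L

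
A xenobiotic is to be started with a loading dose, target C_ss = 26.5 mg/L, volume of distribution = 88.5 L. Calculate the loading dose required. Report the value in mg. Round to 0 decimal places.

LD = Css × Vd = 26.5 × 88.5 = 2345 mg

2345 mg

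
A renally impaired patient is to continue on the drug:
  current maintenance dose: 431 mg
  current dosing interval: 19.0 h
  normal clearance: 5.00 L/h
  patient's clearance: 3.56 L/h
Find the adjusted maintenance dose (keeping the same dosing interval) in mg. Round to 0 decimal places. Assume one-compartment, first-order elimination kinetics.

To keep the same average steady-state level, dosing rate must scale with clearance.
CL ratio = 3.56 / 5.00 = 0.7120
New dose (same interval) = 431 × 0.7120 = 306.9 mg

307 mg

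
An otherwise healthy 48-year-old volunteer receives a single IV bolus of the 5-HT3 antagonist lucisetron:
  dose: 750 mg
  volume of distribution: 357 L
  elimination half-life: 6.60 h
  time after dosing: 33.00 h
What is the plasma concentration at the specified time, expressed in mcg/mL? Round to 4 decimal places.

0.0657 mcg/mL

C₀ = Dose / Vd = 750.0 / 357 = 2.101 mg/L
k = ln2 / t½ = 0.693147 / 6.60 = 0.1050 h⁻¹
t / t½ = 33.00 / 6.60 = 5 half-lives
C = C₀ × (1/2)^5 = 2.101 × 0.03125 = 0.06566 mg/L
(0.06566 mg/L = 0.06566 mcg/mL)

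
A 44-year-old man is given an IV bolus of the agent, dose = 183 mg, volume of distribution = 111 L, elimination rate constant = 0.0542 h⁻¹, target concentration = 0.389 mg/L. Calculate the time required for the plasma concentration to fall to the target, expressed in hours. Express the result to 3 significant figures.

C₀ = Dose / Vd = 183.0 / 111 = 1.649 mg/L
t = ln(C₀ / C) / k = ln(1.649 / 0.389) / 0.05420
  = ln(4.239) / 0.05420 = 1.444 / 0.05420 = 26.64 h

26.6 h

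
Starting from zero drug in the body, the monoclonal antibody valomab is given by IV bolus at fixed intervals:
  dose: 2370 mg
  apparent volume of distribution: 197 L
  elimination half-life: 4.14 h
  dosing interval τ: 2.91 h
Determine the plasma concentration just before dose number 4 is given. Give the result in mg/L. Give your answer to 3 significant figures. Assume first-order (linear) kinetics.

C₀ per dose = Dose / Vd = 2370 / 197 = 12.03 mg/L
k = ln2 / t½ = 0.693147 / 4.14 = 0.1674 h⁻¹
Fraction remaining after one interval: r = e^(−kτ) = e^(−0.1674 × 2.91) = 0.6144
Before dose 4, 3 doses have been given (aged 1τ, 2τ, 3τ).
C_trough = C₀ × (r + r² + … + r^3) = C₀ × r(1−r^3)/(1−r)
        = 12.03 × 0.6144 × (1 − 0.2319) / (1 − 0.6144) = 14.72 mg/L

14.7 mg/L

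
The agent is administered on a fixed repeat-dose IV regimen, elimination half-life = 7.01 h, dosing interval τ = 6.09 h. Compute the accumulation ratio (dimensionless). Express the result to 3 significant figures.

2.21

k = ln2 / t½ = 0.693147 / 7.01 = 0.09888 h⁻¹
e^(−kτ) = e^(−0.09888 × 6.09) = 0.5476
Accumulation ratio R = 1 / (1 − e^(−kτ)) = 1 / (1 − 0.5476) = 2.210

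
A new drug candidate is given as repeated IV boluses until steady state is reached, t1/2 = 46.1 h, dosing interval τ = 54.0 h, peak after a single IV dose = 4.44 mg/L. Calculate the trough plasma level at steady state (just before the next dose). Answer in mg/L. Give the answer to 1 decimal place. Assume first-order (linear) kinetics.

3.5 mg/L

k = ln2 / t½ = 0.693147 / 46.1 = 0.01504 h⁻¹
e^(−kτ) = e^(−0.01504 × 54.0) = 0.4439
Accumulation ratio R = 1 / (1 − e^(−kτ)) = 1 / (1 − 0.4439) = 1.798
Steady-state trough = C₀ × R × e^(−kτ) = 4.44 × 1.798 × 0.4439 = 3.544 mg/L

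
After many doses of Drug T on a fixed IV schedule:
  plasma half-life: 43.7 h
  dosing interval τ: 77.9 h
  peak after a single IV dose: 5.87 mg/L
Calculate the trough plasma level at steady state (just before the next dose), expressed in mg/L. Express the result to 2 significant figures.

2.4 mg/L

k = ln2 / t½ = 0.693147 / 43.7 = 0.01586 h⁻¹
e^(−kτ) = e^(−0.01586 × 77.9) = 0.2907
Accumulation ratio R = 1 / (1 − e^(−kτ)) = 1 / (1 − 0.2907) = 1.410
Steady-state trough = C₀ × R × e^(−kτ) = 5.87 × 1.410 × 0.2907 = 2.406 mg/L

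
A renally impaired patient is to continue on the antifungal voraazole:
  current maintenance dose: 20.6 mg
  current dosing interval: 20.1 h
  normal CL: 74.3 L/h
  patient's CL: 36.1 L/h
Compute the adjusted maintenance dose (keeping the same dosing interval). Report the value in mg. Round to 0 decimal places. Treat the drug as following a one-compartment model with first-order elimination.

To keep the same average steady-state level, dosing rate must scale with clearance.
CL ratio = 36.1 / 74.3 = 0.4859
New dose (same interval) = 20.6 × 0.4859 = 10.01 mg

10 mg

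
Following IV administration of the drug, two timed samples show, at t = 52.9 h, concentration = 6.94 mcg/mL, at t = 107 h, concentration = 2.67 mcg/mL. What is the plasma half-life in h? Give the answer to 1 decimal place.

k = ln(C₁/C₂) / (t₂ − t₁) = ln(6.94/2.67) / (107 − 52.9)
  = 0.9552 / 54.10 = 0.01766 h⁻¹
t½ = ln2 / k = 0.693147 / 0.01766 = 39.25 h

39.3 h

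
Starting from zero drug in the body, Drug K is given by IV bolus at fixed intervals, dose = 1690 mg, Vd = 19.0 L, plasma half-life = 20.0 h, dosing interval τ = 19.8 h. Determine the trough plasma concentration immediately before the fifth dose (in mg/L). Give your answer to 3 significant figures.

84.4 mg/L

C₀ per dose = Dose / Vd = 1690 / 19.0 = 88.95 mg/L
k = ln2 / t½ = 0.693147 / 20.0 = 0.03466 h⁻¹
Fraction remaining after one interval: r = e^(−kτ) = e^(−0.03466 × 19.8) = 0.5035
Before dose 5, 4 doses have been given (aged 1τ, 2τ, 3τ, 4τ).
C_trough = C₀ × (r + r² + … + r^4) = C₀ × r(1−r^4)/(1−r)
        = 88.95 × 0.5035 × (1 − 0.06427) / (1 − 0.5035) = 84.41 mg/L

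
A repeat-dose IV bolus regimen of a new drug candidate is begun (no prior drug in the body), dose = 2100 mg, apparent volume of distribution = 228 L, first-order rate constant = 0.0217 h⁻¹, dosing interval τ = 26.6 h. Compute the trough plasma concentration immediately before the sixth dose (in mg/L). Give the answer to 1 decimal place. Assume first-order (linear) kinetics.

C₀ per dose = Dose / Vd = 2100 / 228 = 9.211 mg/L
Fraction remaining after one interval: r = e^(−kτ) = e^(−0.02170 × 26.6) = 0.5615
Before dose 6, 5 doses have been given (aged 1τ, 2τ, 3τ, 4τ, 5τ).
C_trough = C₀ × (r + r² + … + r^5) = C₀ × r(1−r^5)/(1−r)
        = 9.211 × 0.5615 × (1 − 0.05581) / (1 − 0.5615) = 11.14 mg/L

11.1 mg/L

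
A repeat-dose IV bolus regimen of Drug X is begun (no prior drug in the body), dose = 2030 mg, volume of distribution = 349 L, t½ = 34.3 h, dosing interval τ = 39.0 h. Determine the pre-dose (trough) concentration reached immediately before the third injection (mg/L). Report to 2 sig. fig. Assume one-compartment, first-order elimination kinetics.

C₀ per dose = Dose / Vd = 2030 / 349 = 5.817 mg/L
k = ln2 / t½ = 0.693147 / 34.3 = 0.02021 h⁻¹
Fraction remaining after one interval: r = e^(−kτ) = e^(−0.02021 × 39.0) = 0.4547
Before dose 3, 2 doses have been given (aged 1τ, 2τ).
C_trough = C₀ × (r + r²) = 5.817 × (0.4547 + 0.2068) = 3.848 mg/L

3.8 mg/L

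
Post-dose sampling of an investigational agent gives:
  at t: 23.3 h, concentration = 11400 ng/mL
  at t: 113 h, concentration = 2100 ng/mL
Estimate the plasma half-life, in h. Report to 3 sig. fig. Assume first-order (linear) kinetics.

k = ln(C₁/C₂) / (t₂ − t₁) = ln(11400/2100) / (113 − 23.3)
  = 1.692 / 89.70 = 0.01886 h⁻¹
t½ = ln2 / k = 0.693147 / 0.01886 = 36.75 h

36.8 h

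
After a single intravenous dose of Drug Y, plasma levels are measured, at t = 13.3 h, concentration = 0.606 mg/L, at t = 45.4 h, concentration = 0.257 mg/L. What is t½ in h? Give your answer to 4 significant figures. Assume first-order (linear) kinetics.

25.94 h

k = ln(C₁/C₂) / (t₂ − t₁) = ln(0.606/0.257) / (45.4 − 13.3)
  = 0.8578 / 32.10 = 0.02672 h⁻¹
t½ = ln2 / k = 0.693147 / 0.02672 = 25.94 h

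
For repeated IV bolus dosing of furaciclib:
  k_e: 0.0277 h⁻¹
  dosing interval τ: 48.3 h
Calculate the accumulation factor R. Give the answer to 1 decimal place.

1.4

e^(−kτ) = e^(−0.02770 × 48.3) = 0.2624
Accumulation ratio R = 1 / (1 − e^(−kτ)) = 1 / (1 − 0.2624) = 1.356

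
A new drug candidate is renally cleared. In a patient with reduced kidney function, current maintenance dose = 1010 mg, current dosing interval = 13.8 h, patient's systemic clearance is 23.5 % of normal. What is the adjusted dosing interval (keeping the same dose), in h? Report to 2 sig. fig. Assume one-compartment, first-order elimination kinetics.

To keep the same average steady-state level, dosing rate must scale with clearance.
CL ratio = 23.5 / 100 = 0.2350
New interval (same dose) = 13.8 / 0.2350 = 58.72 h

59 h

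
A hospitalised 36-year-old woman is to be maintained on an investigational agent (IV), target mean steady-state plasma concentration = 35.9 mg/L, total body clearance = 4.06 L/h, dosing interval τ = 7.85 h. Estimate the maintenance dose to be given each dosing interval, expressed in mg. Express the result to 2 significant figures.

1100 mg

At steady state, Dose/τ = Css × CL.
Dose = Css × CL × τ = 35.9 × 4.060 × 7.85 = 1144 mg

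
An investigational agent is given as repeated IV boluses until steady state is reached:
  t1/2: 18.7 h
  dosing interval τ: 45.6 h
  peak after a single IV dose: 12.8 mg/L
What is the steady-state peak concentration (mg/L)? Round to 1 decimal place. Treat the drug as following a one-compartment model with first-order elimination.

k = ln2 / t½ = 0.693147 / 18.7 = 0.03707 h⁻¹
e^(−kτ) = e^(−0.03707 × 45.6) = 0.1844
Accumulation ratio R = 1 / (1 − e^(−kτ)) = 1 / (1 − 0.1844) = 1.226
Steady-state peak = C₀ × R = 12.8 × 1.226 = 15.69 mg/L

15.7 mg/L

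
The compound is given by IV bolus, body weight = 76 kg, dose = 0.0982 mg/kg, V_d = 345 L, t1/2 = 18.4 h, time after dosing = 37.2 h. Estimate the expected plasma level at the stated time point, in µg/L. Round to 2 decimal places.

Total dose = 0.0982 × 76 = 7.463 mg
C₀ = Dose / Vd = 7.463 / 345 = 0.02163 mg/L
k = ln2 / t½ = 0.693147 / 18.4 = 0.03767 h⁻¹
C = C₀ · e^(−k·t) = 0.02163 × e^(−0.03767 × 37.2)
  = 0.02163 × 0.2463 = 0.005327 mg/L
Convert: 0.005327 mg/L × 1000 = 5.327 µg/L

5.33 µg/L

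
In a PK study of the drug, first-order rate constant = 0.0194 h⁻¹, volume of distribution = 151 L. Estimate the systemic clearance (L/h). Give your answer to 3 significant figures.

CL = k × Vd = 0.0194 × 151 = 2.929 L/h

2.93 L/h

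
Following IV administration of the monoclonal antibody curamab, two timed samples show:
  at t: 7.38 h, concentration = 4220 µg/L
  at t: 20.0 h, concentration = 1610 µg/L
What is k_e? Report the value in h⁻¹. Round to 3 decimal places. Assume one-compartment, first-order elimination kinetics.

k = ln(C₁/C₂) / (t₂ − t₁) = ln(4220/1610) / (20.0 − 7.38)
  = 0.9636 / 12.62 = 0.07635 h⁻¹

0.076 h⁻¹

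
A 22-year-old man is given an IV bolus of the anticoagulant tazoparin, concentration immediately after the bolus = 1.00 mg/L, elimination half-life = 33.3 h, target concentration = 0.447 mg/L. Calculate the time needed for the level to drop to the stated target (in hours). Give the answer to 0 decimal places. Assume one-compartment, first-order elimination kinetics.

k = ln2 / t½ = 0.693147 / 33.3 = 0.02082 h⁻¹
t = ln(C₀ / C) / k = ln(1.000 / 0.447) / 0.02082
  = ln(2.237) / 0.02082 = 0.8051 / 0.02082 = 38.67 h

39 h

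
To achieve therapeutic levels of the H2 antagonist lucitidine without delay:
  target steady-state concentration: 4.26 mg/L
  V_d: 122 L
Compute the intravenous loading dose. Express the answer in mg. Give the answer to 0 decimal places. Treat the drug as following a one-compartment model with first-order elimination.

LD = Css × Vd = 4.26 × 122 = 519.7 mg

520 mg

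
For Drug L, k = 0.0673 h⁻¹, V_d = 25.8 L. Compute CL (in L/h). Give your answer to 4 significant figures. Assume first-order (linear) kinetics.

1.736 L/h

CL = k × Vd = 0.0673 × 25.8 = 1.736 L/h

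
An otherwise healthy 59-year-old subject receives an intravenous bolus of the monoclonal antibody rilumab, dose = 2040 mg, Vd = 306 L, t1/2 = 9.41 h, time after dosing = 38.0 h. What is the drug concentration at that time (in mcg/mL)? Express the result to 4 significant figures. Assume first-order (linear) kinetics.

0.4058 mcg/mL

C₀ = Dose / Vd = 2040 / 306 = 6.667 mg/L
k = ln2 / t½ = 0.693147 / 9.41 = 0.07366 h⁻¹
C = C₀ · e^(−k·t) = 6.667 × e^(−0.07366 × 38.0)
  = 6.667 × 0.06087 = 0.4058 mg/L
(0.4058 mg/L = 0.4058 mcg/mL)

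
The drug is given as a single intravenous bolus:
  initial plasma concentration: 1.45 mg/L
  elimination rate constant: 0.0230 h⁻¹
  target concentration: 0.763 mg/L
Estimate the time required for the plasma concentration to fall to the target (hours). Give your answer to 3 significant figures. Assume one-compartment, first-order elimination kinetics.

t = ln(C₀ / C) / k = ln(1.450 / 0.763) / 0.02300
  = ln(1.900) / 0.02300 = 0.6419 / 0.02300 = 27.91 h

27.9 h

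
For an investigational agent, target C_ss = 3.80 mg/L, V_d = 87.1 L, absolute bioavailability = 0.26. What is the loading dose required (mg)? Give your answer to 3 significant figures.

1270 mg

LD = Css × Vd / F = 3.80 × 87.1 / 0.26 = 1273 mg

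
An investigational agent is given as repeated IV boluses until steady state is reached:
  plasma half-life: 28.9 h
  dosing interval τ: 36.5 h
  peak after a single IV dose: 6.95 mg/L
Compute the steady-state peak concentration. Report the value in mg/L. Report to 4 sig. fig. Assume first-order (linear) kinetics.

k = ln2 / t½ = 0.693147 / 28.9 = 0.02398 h⁻¹
e^(−kτ) = e^(−0.02398 × 36.5) = 0.4167
Accumulation ratio R = 1 / (1 − e^(−kτ)) = 1 / (1 − 0.4167) = 1.714
Steady-state peak = C₀ × R = 6.95 × 1.714 = 11.91 mg/L

11.91 mg/L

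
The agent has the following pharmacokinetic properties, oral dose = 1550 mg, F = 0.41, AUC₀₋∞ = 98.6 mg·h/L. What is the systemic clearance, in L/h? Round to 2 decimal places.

6.45 L/h

CL = F·Dose / AUC = 0.41 × 1550 / 98.6 = 6.445 L/h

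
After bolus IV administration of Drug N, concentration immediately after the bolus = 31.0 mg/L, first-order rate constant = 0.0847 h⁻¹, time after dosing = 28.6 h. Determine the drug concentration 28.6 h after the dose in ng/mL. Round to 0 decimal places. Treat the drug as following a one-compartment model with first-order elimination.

C = C₀ · e^(−k·t) = 31.00 × e^(−0.08470 × 28.6)
  = 31.00 × 0.08871 = 2.750 mg/L
Convert: 2.750 mg/L × 1000 = 2750 ng/mL

2750 ng/mL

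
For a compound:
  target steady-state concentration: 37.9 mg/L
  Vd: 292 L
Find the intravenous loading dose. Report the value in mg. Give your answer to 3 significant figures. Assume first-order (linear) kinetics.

LD = Css × Vd = 37.9 × 292 = 11070 mg

11100 mg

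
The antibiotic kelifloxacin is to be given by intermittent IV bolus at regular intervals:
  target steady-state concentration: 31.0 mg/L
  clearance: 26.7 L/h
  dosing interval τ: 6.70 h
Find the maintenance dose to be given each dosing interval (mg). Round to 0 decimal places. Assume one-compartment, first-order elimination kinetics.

At steady state, Dose/τ = Css × CL.
Dose = Css × CL × τ = 31.0 × 26.70 × 6.70 = 5546 mg

5546 mg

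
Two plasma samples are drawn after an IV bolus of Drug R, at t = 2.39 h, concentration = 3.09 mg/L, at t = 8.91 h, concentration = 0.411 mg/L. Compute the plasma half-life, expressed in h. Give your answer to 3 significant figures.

2.24 h

k = ln(C₁/C₂) / (t₂ − t₁) = ln(3.09/0.411) / (8.91 − 2.39)
  = 2.017 / 6.520 = 0.3094 h⁻¹
t½ = ln2 / k = 0.693147 / 0.3094 = 2.240 h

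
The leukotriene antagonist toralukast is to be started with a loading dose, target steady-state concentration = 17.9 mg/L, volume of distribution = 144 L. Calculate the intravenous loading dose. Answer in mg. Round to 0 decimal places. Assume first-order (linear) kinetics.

LD = Css × Vd = 17.9 × 144 = 2578 mg

2578 mg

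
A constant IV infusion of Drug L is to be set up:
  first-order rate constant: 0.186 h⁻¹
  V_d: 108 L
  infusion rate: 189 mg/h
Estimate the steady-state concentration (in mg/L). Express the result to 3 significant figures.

CL = k × Vd = 0.1860 × 108 = 20.09 L/h
At steady state Css = R₀ / CL = 189 / 20.09 = 9.408 mg/L

9.41 mg/L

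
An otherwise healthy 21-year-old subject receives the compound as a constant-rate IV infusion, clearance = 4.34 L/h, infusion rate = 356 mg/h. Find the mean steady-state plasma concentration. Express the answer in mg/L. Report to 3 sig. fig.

At steady state Css = R₀ / CL = 356 / 4.340 = 82.03 mg/L

82.0 mg/L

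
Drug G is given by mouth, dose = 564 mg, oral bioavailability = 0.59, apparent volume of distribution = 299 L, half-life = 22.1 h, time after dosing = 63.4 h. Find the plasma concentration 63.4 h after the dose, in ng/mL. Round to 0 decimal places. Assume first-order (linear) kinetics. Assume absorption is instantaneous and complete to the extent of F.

Amount reaching circulation = F × Dose = 0.59 × 564.0 = 332.8 mg
C₀ = F·Dose / Vd = 332.8 / 299 = 1.113 mg/L
k = ln2 / t½ = 0.693147 / 22.1 = 0.03136 h⁻¹
C = C₀ · e^(−k·t) = 1.113 × e^(−0.03136 × 63.4)
  = 1.113 × 0.1369 = 0.1524 mg/L
Convert: 0.1524 mg/L × 1000 = 152.4 ng/mL

152 ng/mL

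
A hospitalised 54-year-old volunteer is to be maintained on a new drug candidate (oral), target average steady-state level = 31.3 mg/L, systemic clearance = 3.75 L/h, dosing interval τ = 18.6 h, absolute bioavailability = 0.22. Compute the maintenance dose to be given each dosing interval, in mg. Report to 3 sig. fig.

9920 mg

At steady state, F × (Dose/τ) = Css × CL.
Dose = Css × CL × τ / F = 31.3 × 3.750 × 18.6 / 0.22 = 9924 mg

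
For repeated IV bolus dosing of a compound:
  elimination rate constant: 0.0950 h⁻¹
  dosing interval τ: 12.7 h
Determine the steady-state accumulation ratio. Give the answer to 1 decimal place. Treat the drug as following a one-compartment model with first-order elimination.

e^(−kτ) = e^(−0.09500 × 12.7) = 0.2992
Accumulation ratio R = 1 / (1 − e^(−kτ)) = 1 / (1 − 0.2992) = 1.427

1.4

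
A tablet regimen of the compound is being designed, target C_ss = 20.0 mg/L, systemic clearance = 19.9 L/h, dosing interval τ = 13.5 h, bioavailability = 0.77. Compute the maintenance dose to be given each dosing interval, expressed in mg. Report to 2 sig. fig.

7000 mg

At steady state, F × (Dose/τ) = Css × CL.
Dose = Css × CL × τ / F = 20.0 × 19.90 × 13.5 / 0.77 = 6978 mg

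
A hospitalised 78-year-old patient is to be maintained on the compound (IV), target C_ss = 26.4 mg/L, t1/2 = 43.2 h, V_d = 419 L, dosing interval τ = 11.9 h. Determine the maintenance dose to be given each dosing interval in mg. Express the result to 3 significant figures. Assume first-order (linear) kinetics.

k = ln2 / t½ = 0.693147 / 43.2 = 0.01605 h⁻¹
CL = k × Vd = 0.01605 × 419 = 6.725 L/h
At steady state, Dose/τ = Css × CL.
Dose = Css × CL × τ = 26.4 × 6.725 × 11.9 = 2113 mg

2110 mg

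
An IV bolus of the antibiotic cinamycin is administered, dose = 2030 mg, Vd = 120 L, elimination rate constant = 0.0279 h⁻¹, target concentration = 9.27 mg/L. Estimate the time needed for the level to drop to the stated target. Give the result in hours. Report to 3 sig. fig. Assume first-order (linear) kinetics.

C₀ = Dose / Vd = 2030 / 120 = 16.92 mg/L
t = ln(C₀ / C) / k = ln(16.92 / 9.27) / 0.02790
  = ln(1.825) / 0.02790 = 0.6016 / 0.02790 = 21.56 h

21.6 h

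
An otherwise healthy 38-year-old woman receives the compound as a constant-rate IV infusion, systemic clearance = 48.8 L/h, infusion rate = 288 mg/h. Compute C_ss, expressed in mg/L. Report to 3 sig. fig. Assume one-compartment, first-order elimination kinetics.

At steady state Css = R₀ / CL = 288 / 48.80 = 5.902 mg/L

5.90 mg/L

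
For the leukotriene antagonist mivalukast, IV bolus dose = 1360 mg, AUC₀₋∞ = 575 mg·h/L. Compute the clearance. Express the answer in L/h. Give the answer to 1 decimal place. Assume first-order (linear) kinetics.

CL = Dose / AUC = 1360 / 575 = 2.365 L/h

2.4 L/h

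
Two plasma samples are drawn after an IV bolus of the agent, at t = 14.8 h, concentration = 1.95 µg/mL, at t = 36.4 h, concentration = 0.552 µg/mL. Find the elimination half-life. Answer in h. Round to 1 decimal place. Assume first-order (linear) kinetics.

11.9 h

k = ln(C₁/C₂) / (t₂ − t₁) = ln(1.95/0.552) / (36.4 − 14.8)
  = 1.262 / 21.60 = 0.05843 h⁻¹
t½ = ln2 / k = 0.693147 / 0.05843 = 11.86 h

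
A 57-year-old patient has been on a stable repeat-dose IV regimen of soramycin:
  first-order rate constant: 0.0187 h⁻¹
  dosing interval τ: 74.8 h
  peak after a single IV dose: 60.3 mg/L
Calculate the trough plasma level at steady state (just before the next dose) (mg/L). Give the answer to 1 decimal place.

19.8 mg/L

e^(−kτ) = e^(−0.01870 × 74.8) = 0.2469
Accumulation ratio R = 1 / (1 − e^(−kτ)) = 1 / (1 − 0.2469) = 1.328
Steady-state trough = C₀ × R × e^(−kτ) = 60.3 × 1.328 × 0.2469 = 19.77 mg/L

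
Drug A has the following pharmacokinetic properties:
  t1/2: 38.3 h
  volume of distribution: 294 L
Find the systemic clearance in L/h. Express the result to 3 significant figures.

k = ln2 / t½ = 0.693147 / 38.3 = 0.01810 h⁻¹
CL = k × Vd = 0.01810 × 294 = 5.321 L/h

5.32 L/h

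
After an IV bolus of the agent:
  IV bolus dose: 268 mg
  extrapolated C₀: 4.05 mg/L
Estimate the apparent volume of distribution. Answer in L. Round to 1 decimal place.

Vd = Dose / C₀ = 268.0 / 4.05 = 66.17 L

66.2 L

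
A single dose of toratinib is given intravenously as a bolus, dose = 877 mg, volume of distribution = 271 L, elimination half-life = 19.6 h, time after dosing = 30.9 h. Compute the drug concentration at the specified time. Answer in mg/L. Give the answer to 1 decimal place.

1.1 mg/L

C₀ = Dose / Vd = 877.0 / 271 = 3.236 mg/L
k = ln2 / t½ = 0.693147 / 19.6 = 0.03536 h⁻¹
C = C₀ · e^(−k·t) = 3.236 × e^(−0.03536 × 30.9)
  = 3.236 × 0.3353 = 1.085 mg/L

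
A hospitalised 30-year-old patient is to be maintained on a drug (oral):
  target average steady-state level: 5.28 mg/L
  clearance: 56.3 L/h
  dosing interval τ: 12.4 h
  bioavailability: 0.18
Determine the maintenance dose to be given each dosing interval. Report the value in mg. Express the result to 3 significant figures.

20500 mg

At steady state, F × (Dose/τ) = Css × CL.
Dose = Css × CL × τ / F = 5.28 × 56.30 × 12.4 / 0.18 = 20480 mg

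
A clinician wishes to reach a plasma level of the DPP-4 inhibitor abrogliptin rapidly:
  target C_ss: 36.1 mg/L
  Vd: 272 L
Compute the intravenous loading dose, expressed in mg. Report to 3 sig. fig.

9820 mg

LD = Css × Vd = 36.1 × 272 = 9819 mg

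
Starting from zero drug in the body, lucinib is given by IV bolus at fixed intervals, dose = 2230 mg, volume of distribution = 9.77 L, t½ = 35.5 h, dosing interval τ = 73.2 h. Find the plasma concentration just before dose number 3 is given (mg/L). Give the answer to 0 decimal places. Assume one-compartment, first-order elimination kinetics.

68 mg/L

C₀ per dose = Dose / Vd = 2230 / 9.77 = 228.2 mg/L
k = ln2 / t½ = 0.693147 / 35.5 = 0.01953 h⁻¹
Fraction remaining after one interval: r = e^(−kτ) = e^(−0.01953 × 73.2) = 0.2394
Before dose 3, 2 doses have been given (aged 1τ, 2τ).
C_trough = C₀ × (r + r²) = 228.2 × (0.2394 + 0.05731) = 67.71 mg/L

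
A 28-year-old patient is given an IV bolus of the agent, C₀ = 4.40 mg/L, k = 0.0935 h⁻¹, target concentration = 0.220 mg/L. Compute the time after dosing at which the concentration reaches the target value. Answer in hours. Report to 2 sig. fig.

32 h

t = ln(C₀ / C) / k = ln(4.400 / 0.220) / 0.09350
  = ln(20.00) / 0.09350 = 2.996 / 0.09350 = 32.04 h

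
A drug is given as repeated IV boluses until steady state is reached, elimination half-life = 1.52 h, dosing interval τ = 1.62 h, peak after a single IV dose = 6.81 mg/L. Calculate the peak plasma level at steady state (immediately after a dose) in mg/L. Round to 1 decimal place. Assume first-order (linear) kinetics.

k = ln2 / t½ = 0.693147 / 1.52 = 0.4560 h⁻¹
e^(−kτ) = e^(−0.4560 × 1.62) = 0.4777
Accumulation ratio R = 1 / (1 − e^(−kτ)) = 1 / (1 − 0.4777) = 1.915
Steady-state peak = C₀ × R = 6.81 × 1.915 = 13.04 mg/L

13.0 mg/L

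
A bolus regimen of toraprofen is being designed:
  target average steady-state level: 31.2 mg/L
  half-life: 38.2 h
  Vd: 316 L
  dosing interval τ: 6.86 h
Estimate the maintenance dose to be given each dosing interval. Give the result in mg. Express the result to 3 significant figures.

k = ln2 / t½ = 0.693147 / 38.2 = 0.01815 h⁻¹
CL = k × Vd = 0.01815 × 316 = 5.735 L/h
At steady state, Dose/τ = Css × CL.
Dose = Css × CL × τ = 31.2 × 5.735 × 6.86 = 1227 mg

1230 mg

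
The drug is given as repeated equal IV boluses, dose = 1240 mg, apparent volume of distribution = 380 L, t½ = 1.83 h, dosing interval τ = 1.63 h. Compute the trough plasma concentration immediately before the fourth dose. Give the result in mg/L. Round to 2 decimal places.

C₀ per dose = Dose / Vd = 1240 / 380 = 3.263 mg/L
k = ln2 / t½ = 0.693147 / 1.83 = 0.3788 h⁻¹
Fraction remaining after one interval: r = e^(−kτ) = e^(−0.3788 × 1.63) = 0.5393
Before dose 4, 3 doses have been given (aged 1τ, 2τ, 3τ).
C_trough = C₀ × (r + r² + … + r^3) = C₀ × r(1−r^3)/(1−r)
        = 3.263 × 0.5393 × (1 − 0.1569) / (1 − 0.5393) = 3.220 mg/L

3.22 mg/L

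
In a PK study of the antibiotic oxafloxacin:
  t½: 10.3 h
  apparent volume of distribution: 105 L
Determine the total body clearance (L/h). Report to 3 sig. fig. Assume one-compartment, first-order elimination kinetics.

7.07 L/h

k = ln2 / t½ = 0.693147 / 10.3 = 0.06730 h⁻¹
CL = k × Vd = 0.06730 × 105 = 7.067 L/h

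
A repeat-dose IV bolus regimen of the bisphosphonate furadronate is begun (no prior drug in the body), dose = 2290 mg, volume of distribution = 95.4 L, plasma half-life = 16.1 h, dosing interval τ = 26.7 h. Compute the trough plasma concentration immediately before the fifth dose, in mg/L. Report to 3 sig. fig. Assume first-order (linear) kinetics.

C₀ per dose = Dose / Vd = 2290 / 95.4 = 24.00 mg/L
k = ln2 / t½ = 0.693147 / 16.1 = 0.04305 h⁻¹
Fraction remaining after one interval: r = e^(−kτ) = e^(−0.04305 × 26.7) = 0.3168
Before dose 5, 4 doses have been given (aged 1τ, 2τ, 3τ, 4τ).
C_trough = C₀ × (r + r² + … + r^4) = C₀ × r(1−r^4)/(1−r)
        = 24.00 × 0.3168 × (1 − 0.01007) / (1 − 0.3168) = 11.02 mg/L

11.0 mg/L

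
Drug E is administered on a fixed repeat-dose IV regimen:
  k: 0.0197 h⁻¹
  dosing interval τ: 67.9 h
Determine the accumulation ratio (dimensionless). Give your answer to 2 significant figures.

e^(−kτ) = e^(−0.01970 × 67.9) = 0.2625
Accumulation ratio R = 1 / (1 − e^(−kτ)) = 1 / (1 − 0.2625) = 1.356

1.4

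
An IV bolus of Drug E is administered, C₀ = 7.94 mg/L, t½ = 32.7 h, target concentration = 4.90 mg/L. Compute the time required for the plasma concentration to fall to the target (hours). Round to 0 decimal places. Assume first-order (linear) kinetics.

23 h

k = ln2 / t½ = 0.693147 / 32.7 = 0.02120 h⁻¹
t = ln(C₀ / C) / k = ln(7.940 / 4.90) / 0.02120
  = ln(1.620) / 0.02120 = 0.4824 / 0.02120 = 22.75 h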